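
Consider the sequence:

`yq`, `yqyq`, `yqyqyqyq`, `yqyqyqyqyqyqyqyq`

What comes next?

s(k+1) = s(k)·s(k) — each term doubles the last.
One more doubling of yqyqyqyqyqyqyqyq gives the answer.

yqyqyqyqyqyqyqyqyqyqyqyqyqyqyqyq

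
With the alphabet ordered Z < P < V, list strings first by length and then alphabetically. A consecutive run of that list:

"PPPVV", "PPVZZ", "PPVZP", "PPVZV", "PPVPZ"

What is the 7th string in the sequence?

Continuing the enumeration 2 steps past PPVPZ: PPVPZ → PPVPP → (answer).

PPVPV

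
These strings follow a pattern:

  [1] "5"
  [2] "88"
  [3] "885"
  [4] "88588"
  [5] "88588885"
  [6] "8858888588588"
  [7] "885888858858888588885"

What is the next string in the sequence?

8858888588588885888858858888588588

From term 3 onward, concatenate the last term with the second-to-last: 88·5 = 885, 885·88 = 88588, …
The next term joins 885888858858888588885 and 8858888588588.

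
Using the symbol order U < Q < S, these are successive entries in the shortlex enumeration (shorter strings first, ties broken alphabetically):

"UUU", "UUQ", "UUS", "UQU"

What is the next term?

UQQ

The successor of UQU increments the rightmost position that isn't already S and resets every position after it to U.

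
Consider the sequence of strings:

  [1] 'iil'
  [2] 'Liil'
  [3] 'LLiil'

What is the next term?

Every step adds L at the front: s(k+1) = L·s(k).
Applying this once more to LLiil:

LLLiil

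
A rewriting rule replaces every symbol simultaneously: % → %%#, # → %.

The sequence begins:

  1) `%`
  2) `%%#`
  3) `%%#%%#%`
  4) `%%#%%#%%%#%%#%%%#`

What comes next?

Replace each of the 17 characters of %%#%%#%%%#%%#%%%# in place — %%# %%# % %%# %%# % %%# %%# %%# % %%# %%# % %%# %%# %%# % — and concatenate.

%%#%%#%%%#%%#%%%#%%#%%#%%%#%%#%%%#%%#%%#%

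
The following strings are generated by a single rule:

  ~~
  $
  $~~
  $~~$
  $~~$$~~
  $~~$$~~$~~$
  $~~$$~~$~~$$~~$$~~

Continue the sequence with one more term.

$~~$$~~$~~$$~~$$~~$~~$$~~$~~$

From term 3 onward, concatenate the last term with the second-to-last: $·~~ = $~~, $~~·$ = $~~$, …
So term 8 is $~~$$~~$~~$$~~$$~~·$~~$$~~$~~$.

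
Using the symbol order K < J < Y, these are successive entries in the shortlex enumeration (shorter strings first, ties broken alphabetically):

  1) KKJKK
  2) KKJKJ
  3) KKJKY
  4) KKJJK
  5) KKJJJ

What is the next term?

KKJJY

Treat KKJJJ as a base-3 numeral over the given alphabet and add one, carrying through any trailing Y's.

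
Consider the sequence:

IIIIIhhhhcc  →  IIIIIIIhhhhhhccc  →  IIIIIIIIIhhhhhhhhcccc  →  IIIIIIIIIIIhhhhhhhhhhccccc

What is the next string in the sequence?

IIIIIIIIIIIIIhhhhhhhhhhhhcccccc

The n-th term is 2n+1 I's then 2n h's then n c's, where the shown terms are n = 2, 3, 4, 5.
For the next term, n = 6, so the run lengths are 13, 12, 6.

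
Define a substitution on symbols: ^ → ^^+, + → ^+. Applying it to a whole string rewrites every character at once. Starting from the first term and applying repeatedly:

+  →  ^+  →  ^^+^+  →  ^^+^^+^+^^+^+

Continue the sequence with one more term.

Applying the rule to each of the 13 symbols of ^^+^^+^+^^+^+ gives the pieces ^^+ ^^+ ^+ ^^+ ^^+ ^+ ^^+ ^+ ^^+ ^^+ ^+ ^^+ ^+, which concatenate to the answer.

^^+^^+^+^^+^^+^+^^+^+^^+^^+^+^^+^+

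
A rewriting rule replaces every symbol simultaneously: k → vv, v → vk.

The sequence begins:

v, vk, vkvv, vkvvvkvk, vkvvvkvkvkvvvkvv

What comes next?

Rewriting the 16 symbols of vkvvvkvkvkvvvkvv one by one yields vk vv vk vk vk vv vk vv vk vv vk vk vk vv vk vk; concatenated:

vkvvvkvkvkvvvkvvvkvvvkvkvkvvvkvk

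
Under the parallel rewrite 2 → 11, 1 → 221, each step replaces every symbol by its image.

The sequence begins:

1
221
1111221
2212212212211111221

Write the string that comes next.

φ(2212212212211111221) expands symbol-by-symbol to 11 11 221 11 11 221 11 11 221 11 11 221 221 221 221 221 11 11 221; joining the 19 pieces gives the next term.

11112211111221111122111112212212212212211111221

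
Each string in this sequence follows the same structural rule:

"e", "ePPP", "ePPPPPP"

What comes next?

ePPPPPPPPP

Each term is the previous one with PPP appended.
One more step from ePPPPPP gives the answer.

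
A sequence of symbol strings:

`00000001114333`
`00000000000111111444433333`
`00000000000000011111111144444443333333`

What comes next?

Reading off run lengths: 0 runs 7, 11, 15; 1 runs 3, 6, 9; 4 runs 1, 4, 7; 3 runs 3, 5, 7 — each is linear in n (n = 1, 2, …).
At n = 4 the blocks have lengths 19, 12, 10, 9.

00000000000000000001111111111114444444444333333333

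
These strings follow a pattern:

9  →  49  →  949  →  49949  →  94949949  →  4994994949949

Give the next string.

949499494994994949949

This is a Fibonacci-style word recurrence s(k) = s(k−2)·s(k−1): e.g. 9·49 = 949.
The next term joins 94949949 and 4994994949949.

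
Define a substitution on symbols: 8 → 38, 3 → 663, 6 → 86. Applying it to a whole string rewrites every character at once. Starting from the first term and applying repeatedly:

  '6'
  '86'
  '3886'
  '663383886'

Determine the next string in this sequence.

868666366338663383886

Apply φ to 663383886 symbol by symbol: 6→86, 6→86, 3→663, 3→663, 8→38, 3→663, 8→38, 8→38, 6→86; joined: 86 86 663 663 38 663 38 38 86.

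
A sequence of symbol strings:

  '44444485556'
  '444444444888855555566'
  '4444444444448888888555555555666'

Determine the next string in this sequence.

The n-th term is 3n+3 4's then 3n-2 8's then 3n 5's then n 6's (n = 1, 2, …).
Setting n = 4 gives 15, 10, 12, 4 characters in each block.

44444444444444488888888885555555555556666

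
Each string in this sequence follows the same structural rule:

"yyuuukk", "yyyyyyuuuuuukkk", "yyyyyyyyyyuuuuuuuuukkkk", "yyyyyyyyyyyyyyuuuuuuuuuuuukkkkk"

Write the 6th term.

The n-th term is 4n-2 y's then 3n u's then n+1 k's (n = 1, 2, …).
For term 6, n = 6, so the run lengths are 22, 18, 7.

yyyyyyyyyyyyyyyyyyyyyyuuuuuuuuuuuuuuuuuukkkkkkk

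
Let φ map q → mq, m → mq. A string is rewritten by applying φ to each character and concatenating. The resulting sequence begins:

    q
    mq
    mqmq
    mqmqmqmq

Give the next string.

Expanding mqmqmqmq: m→mq, q→mq, m→mq, q→mq, m→mq, q→mq, m→mq, q→mq. Concatenated: mq mq mq mq mq mq mq mq.

mqmqmqmqmqmqmqmq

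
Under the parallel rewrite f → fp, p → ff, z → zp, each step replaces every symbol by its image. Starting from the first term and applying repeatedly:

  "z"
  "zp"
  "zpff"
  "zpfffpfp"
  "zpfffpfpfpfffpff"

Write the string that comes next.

φ(zpfffpfpfpfffpff) expands symbol-by-symbol to zp ff fp fp fp ff fp ff fp ff fp fp fp ff fp fp; joining the 16 pieces gives the next term.

zpfffpfpfpfffpfffpfffpfpfpfffpfp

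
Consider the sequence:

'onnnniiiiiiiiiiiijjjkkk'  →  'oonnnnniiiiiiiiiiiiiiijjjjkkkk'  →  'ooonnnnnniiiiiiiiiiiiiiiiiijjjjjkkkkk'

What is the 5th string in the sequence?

ooooonnnnnnnniiiiiiiiiiiiiiiiiiiiiiiijjjjjjjkkkkkkk

Each string has the form o^{n-2} n^{n+1} i^{3n+3} j^{n} k^{n}, where the shown terms are n = 3, 4, 5.
At n = 7 the blocks have lengths 5, 8, 24, 7, 7.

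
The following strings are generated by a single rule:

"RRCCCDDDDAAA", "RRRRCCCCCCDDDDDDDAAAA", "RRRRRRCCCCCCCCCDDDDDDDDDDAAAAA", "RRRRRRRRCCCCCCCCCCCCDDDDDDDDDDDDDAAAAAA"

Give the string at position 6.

RRRRRRRRRRRRCCCCCCCCCCCCCCCCCCDDDDDDDDDDDDDDDDDDDAAAAAAAA

Reading off run lengths: R runs 2, 4, 6, 8; C runs 3, 6, 9, 12; D runs 4, 7, 10, 13; A runs 3, 4, 5, 6 — each is linear in n (n = 1, 2, …).
For term 6, n = 6, so the run lengths are 12, 18, 19, 8.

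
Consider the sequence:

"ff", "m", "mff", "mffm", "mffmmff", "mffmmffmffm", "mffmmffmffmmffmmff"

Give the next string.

This is a Fibonacci-style word recurrence s(k) = s(k−1)·s(k−2): e.g. m·ff = mff.
So term 8 is mffmmffmffmmffmmff·mffmmffmffm.

mffmmffmffmmffmmffmffmmffmffm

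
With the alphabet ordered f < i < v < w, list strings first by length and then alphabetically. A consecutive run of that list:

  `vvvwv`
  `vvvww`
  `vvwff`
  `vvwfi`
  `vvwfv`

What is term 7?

vvwif

Advancing 2 positions from vvwfv through vvwfv → vvwfw reaches term 7.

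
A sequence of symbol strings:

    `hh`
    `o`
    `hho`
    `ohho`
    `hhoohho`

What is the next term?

ohhohhoohho

From term 3 onward, concatenate the second-to-last term with the last: hh·o = hho, o·hho = ohho, …
Continuing: ohho · hhoohho gives term 6.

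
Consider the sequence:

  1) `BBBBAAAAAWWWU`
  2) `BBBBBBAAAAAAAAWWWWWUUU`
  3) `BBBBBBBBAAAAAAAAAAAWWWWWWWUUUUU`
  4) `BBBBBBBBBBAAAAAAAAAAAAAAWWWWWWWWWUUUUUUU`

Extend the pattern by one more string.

BBBBBBBBBBBBAAAAAAAAAAAAAAAAAWWWWWWWWWWWUUUUUUUUU

Each string has the form B^{2n+2} A^{3n+2} W^{2n+1} U^{2n-1} (n = 1, 2, …).
Setting n = 5 gives 12, 17, 11, 9 characters in each block.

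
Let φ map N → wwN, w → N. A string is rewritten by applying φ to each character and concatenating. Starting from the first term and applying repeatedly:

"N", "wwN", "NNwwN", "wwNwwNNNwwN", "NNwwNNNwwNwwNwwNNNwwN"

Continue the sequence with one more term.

wwNwwNNNwwNwwNwwNNNwwNNNwwNNNwwNwwNwwNNNwwN

Applying the rule to each of the 21 symbols of NNwwNNNwwNwwNwwNNNwwN gives the pieces wwN wwN N N wwN wwN wwN N N wwN N N wwN N N wwN wwN wwN N N wwN, which concatenate to the answer.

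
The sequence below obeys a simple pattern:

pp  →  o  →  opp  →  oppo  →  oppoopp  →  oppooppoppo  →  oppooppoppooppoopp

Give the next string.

oppooppoppooppooppoppooppoppo

From term 3 onward, concatenate the last term with the second-to-last: o·pp = opp, opp·o = oppo, …
Continuing: oppooppoppooppoopp · oppooppoppo gives term 8.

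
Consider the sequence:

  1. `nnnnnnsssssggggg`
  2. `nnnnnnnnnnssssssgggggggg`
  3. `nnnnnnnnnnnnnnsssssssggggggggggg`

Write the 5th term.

nnnnnnnnnnnnnnnnnnnnnnsssssssssggggggggggggggggg

Reading off run lengths: n runs 6, 10, 14; s runs 5, 6, 7; g runs 5, 8, 11 — each is linear in n, where the shown terms are n = 2, 3, 4.
Setting n = 6 gives 22, 9, 17 characters in each block.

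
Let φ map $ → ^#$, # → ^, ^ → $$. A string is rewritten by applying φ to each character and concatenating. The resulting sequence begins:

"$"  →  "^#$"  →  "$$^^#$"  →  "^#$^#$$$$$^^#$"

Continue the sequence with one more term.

Rewriting the 14 symbols of ^#$^#$$$$$^^#$ one by one yields $$ ^ ^#$ $$ ^ ^#$ ^#$ ^#$ ^#$ ^#$ $$ $$ ^ ^#$; concatenated:

$$^^#$$$^^#$^#$^#$^#$^#$$$$$^^#$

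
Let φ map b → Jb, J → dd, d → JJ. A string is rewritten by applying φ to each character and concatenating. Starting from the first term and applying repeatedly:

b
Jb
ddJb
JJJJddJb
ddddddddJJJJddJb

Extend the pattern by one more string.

JJJJJJJJJJJJJJJJddddddddJJJJddJb

Applying the rule to each of the 16 symbols of ddddddddJJJJddJb gives the pieces JJ JJ JJ JJ JJ JJ JJ JJ dd dd dd dd JJ JJ dd Jb, which concatenate to the answer.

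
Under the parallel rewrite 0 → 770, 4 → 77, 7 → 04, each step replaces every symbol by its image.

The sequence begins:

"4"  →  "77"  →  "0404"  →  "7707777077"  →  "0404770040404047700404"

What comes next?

Applying the rule to each of the 22 symbols of 0404770040404047700404 gives the pieces 770 77 770 77 04 04 770 770 77 770 77 770 77 770 77 04 04 770 770 77 770 77, which concatenate to the answer.

770777707704047707707777077770777707704047707707777077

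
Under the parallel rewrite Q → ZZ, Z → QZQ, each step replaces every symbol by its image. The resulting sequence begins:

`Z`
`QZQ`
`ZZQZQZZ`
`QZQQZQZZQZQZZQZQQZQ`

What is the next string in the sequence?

φ(QZQQZQZZQZQZZQZQQZQ) expands symbol-by-symbol to ZZ QZQ ZZ ZZ QZQ ZZ QZQ QZQ ZZ QZQ ZZ QZQ QZQ ZZ QZQ ZZ ZZ QZQ ZZ; joining the 19 pieces gives the next term.

ZZQZQZZZZQZQZZQZQQZQZZQZQZZQZQQZQZZQZQZZZZQZQZZ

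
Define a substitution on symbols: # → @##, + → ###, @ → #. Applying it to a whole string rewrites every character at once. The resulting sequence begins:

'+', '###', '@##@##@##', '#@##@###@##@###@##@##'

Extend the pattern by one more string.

Replace each of the 21 characters of #@##@###@##@###@##@## in place — @## # @## @## # @## @## @## # @## @## # @## @## @## # @## @## # @## @## — and concatenate.

@###@##@###@##@##@###@##@###@##@##@###@##@###@##@##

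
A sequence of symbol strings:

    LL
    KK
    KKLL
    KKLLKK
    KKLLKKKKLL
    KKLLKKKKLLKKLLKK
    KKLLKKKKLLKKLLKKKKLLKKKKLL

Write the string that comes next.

KKLLKKKKLLKKLLKKKKLLKKKKLLKKLLKKKKLLKKLLKK

Each term (from the third on) is the previous term followed by the one before it: term 3 = KK·LL = KKLL.
So term 8 is KKLLKKKKLLKKLLKKKKLLKKKKLL·KKLLKKKKLLKKLLKK.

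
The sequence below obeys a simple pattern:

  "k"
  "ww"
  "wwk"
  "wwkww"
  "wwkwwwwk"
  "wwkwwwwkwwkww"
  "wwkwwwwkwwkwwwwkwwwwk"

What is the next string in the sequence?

Each term (from the third on) is the previous term followed by the one before it: term 3 = ww·k = wwk.
So term 8 is wwkwwwwkwwkwwwwkwwwwk·wwkwwwwkwwkww.

wwkwwwwkwwkwwwwkwwwwkwwkwwwwkwwkww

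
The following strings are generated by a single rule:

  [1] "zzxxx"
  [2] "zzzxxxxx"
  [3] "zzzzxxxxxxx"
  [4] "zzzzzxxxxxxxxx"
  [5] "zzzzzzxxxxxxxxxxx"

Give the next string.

Reading off run lengths: z runs 2, 3, 4, 5, 6; x runs 3, 5, 7, 9, 11 — each is linear in n (n = 1, 2, …).
At n = 6 the blocks have lengths 7, 13.

zzzzzzzxxxxxxxxxxxxx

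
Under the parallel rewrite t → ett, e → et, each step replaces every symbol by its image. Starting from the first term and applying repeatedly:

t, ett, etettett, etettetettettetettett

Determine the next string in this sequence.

φ(etettetettettetettett) expands symbol-by-symbol to et ett et ett ett et ett et ett ett et ett ett et ett et ett ett et ett ett; joining the 21 pieces gives the next term.

etettetettettetettetettettetettettetettetettettetettett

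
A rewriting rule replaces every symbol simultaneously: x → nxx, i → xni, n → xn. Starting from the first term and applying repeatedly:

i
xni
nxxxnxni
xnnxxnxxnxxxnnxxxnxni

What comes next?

Replace each of the 21 characters of xnnxxnxxnxxxnnxxxnxni in place — nxx xn xn nxx nxx xn nxx nxx xn nxx nxx nxx xn xn nxx nxx nxx xn nxx xn xni — and concatenate.

nxxxnxnnxxnxxxnnxxnxxxnnxxnxxnxxxnxnnxxnxxnxxxnnxxxnxni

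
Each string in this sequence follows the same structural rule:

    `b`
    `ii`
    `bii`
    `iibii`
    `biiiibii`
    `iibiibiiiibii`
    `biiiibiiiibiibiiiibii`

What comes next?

iibiibiiiibiibiiiibiiiibiibiiiibii

This is a Fibonacci-style word recurrence s(k) = s(k−2)·s(k−1): e.g. b·ii = bii.
So term 8 is iibiibiiiibii·biiiibiiiibiibiiiibii.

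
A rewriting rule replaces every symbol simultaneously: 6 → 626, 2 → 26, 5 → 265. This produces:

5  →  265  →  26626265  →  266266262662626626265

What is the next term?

Applying the rule to each of the 21 symbols of 266266262662626626265 gives the pieces 26 626 626 26 626 626 26 626 26 626 626 26 626 26 626 626 26 626 26 626 265, which concatenate to the answer.

2662662626626626266262662662626626266266262662626626265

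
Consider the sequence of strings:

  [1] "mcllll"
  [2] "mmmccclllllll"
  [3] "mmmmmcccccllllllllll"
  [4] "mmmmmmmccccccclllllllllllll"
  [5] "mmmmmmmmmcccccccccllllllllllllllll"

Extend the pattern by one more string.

mmmmmmmmmmmccccccccccclllllllllllllllllll

Reading off run lengths: m runs 1, 3, 5, 7, 9; c runs 1, 3, 5, 7, 9; l runs 4, 7, 10, 13, 16 — each is linear in n (n = 1, 2, …).
Setting n = 6 gives 11, 11, 19 characters in each block.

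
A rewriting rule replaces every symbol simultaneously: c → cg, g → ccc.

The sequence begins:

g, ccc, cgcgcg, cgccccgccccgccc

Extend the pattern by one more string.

Applying the rule to each of the 15 symbols of cgccccgccccgccc gives the pieces cg ccc cg cg cg cg ccc cg cg cg cg ccc cg cg cg, which concatenate to the answer.

cgccccgcgcgcgccccgcgcgcgccccgcgcg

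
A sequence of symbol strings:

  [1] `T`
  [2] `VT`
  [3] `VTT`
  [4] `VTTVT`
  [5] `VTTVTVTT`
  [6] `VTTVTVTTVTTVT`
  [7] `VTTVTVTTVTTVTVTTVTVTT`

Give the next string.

From term 3 onward, concatenate the last term with the second-to-last: VT·T = VTT, VTT·VT = VTTVT, …
Continuing: VTTVTVTTVTTVTVTTVTVTT · VTTVTVTTVTTVT gives term 8.

VTTVTVTTVTTVTVTTVTVTTVTTVTVTTVTTVT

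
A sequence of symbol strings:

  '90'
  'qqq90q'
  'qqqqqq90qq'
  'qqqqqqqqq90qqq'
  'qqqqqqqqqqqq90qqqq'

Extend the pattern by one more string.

qqqqqqqqqqqqqqq90qqqqq

Every step adds qqq to the front and q to the end of the previous string.
So the next term is qqq·qqqqqqqqqqqq90qqqq·q.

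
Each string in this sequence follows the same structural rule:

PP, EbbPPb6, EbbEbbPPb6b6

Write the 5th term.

s(k+1) = Ebb·s(k)·b6, so each term gains Ebb as a prefix and b6 as a suffix.
From EbbEbbPPb6b6, 2 further steps: EbbEbbPPb6b6 → EbbEbbEbbPPb6b6b6 → (answer).

EbbEbbEbbEbbPPb6b6b6b6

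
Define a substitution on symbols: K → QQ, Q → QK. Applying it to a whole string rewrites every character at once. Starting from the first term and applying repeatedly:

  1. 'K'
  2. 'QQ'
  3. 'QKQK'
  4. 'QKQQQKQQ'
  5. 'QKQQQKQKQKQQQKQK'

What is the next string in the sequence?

QKQQQKQKQKQQQKQQQKQQQKQKQKQQQKQQ

Applying the rule to each of the 16 symbols of QKQQQKQKQKQQQKQK gives the pieces QK QQ QK QK QK QQ QK QQ QK QQ QK QK QK QQ QK QQ, which concatenate to the answer.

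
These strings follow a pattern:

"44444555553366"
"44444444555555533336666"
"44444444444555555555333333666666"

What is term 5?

44444444444444444555555555555533333333336666666666

Reading off run lengths: 4 runs 5, 8, 11; 5 runs 5, 7, 9; 3 runs 2, 4, 6; 6 runs 2, 4, 6 — each is linear in n (n = 1, 2, …).
For term 5, n = 5, so the run lengths are 17, 13, 10, 10.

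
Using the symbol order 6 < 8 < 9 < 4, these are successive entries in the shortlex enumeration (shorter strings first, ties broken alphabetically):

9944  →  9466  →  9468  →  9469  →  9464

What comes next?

9486

Treat 9464 as a base-4 numeral over the given alphabet and add one, carrying through any trailing 4's.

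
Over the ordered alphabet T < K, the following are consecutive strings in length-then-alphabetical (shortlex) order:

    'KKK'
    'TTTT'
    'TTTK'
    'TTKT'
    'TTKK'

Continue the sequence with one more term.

Find the rightmost character of TTKK below K, bump it to the next letter, and reset everything to its right to T.

TKTT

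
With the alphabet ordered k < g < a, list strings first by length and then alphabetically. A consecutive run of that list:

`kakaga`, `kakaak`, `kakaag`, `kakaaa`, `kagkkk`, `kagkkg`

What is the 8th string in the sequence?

Advancing 2 positions from kagkkg through kagkkg → kagkka reaches term 8.

kagkgk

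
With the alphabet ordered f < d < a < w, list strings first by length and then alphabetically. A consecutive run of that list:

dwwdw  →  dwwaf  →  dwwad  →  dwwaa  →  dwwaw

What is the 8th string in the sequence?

dwwwa

Stepping forward 3 times from dwwaw: dwwaw → dwwwf → dwwwd, then the target.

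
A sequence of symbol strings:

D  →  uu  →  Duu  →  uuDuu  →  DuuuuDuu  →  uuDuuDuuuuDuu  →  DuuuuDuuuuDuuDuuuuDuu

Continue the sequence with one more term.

This is a Fibonacci-style word recurrence s(k) = s(k−2)·s(k−1): e.g. D·uu = Duu.
So term 8 is uuDuuDuuuuDuu·DuuuuDuuuuDuuDuuuuDuu.

uuDuuDuuuuDuuDuuuuDuuuuDuuDuuuuDuu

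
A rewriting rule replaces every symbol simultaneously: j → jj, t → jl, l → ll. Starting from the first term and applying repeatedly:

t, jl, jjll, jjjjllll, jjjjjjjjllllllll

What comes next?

jjjjjjjjjjjjjjjjllllllllllllllll

φ(jjjjjjjjllllllll) expands symbol-by-symbol to jj jj jj jj jj jj jj jj ll ll ll ll ll ll ll ll; joining the 16 pieces gives the next term.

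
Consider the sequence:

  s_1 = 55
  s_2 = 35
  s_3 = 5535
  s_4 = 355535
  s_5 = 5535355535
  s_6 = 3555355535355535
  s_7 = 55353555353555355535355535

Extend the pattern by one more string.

355535553535553555353555353555355535355535

This is a Fibonacci-style word recurrence s(k) = s(k−2)·s(k−1): e.g. 55·35 = 5535.
So term 8 is 3555355535355535·55353555353555355535355535.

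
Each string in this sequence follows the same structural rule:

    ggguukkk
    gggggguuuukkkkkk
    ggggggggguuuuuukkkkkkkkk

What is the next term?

gggggggggggguuuuuuuukkkkkkkkkkkk

The n-th term is 3n g's then 2n u's then 3n k's (n = 1, 2, …).
Setting n = 4 gives 12, 8, 12 characters in each block.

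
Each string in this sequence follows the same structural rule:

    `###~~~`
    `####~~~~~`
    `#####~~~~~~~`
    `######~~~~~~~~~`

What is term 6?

########~~~~~~~~~~~~~

Term n consists of n+1 #'s, followed by 2n-1 ~'s, where the shown terms are n = 2, 3, 4, 5.
For term 6, n = 7, so the run lengths are 8, 13.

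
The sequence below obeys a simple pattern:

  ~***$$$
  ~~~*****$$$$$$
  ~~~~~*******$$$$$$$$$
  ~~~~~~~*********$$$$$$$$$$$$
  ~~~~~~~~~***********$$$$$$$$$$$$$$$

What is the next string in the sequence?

Term n consists of 2n-1 ~'s, followed by 2n+1 *'s, followed by 3n $'s (n = 1, 2, …).
For the next term, n = 6, so the run lengths are 11, 13, 18.

~~~~~~~~~~~*************$$$$$$$$$$$$$$$$$$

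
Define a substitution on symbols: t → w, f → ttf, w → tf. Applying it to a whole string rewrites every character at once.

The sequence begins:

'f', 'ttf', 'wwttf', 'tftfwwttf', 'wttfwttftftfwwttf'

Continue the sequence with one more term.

φ(wttfwttftftfwwttf) expands symbol-by-symbol to tf w w ttf tf w w ttf w ttf w ttf tf tf w w ttf; joining the 17 pieces gives the next term.

tfwwttftfwwttfwttfwttftftfwwttf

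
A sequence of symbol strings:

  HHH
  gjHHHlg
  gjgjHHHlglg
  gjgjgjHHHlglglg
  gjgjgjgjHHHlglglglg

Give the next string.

Every step adds gj to the front and lg to the end of the previous string.
One more step from gjgjgjgjHHHlglglglg gives the answer.

gjgjgjgjgjHHHlglglglglg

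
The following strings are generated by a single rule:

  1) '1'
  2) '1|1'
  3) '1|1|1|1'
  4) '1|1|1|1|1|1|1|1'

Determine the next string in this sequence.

Every step duplicates the string with '|' between the halves.
Doubling 1|1|1|1|1|1|1|1 with '|' between the halves:

1|1|1|1|1|1|1|1|1|1|1|1|1|1|1|1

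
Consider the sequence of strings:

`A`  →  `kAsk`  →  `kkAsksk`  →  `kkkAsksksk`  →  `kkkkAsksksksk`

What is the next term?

Every step adds k to the front and sk to the end of the previous string.
So the next term is k·kkkkAsksksksk·sk.

kkkkkAsksksksksk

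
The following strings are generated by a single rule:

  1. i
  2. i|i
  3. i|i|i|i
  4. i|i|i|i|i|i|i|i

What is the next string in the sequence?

Each string is two copies of the previous one joined by '|'.
Doubling i|i|i|i|i|i|i|i with '|' between the halves:

i|i|i|i|i|i|i|i|i|i|i|i|i|i|i|i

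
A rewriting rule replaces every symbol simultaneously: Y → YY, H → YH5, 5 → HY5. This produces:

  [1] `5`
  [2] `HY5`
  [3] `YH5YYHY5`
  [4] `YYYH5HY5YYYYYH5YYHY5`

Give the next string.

Rewriting the 20 symbols of YYYH5HY5YYYYYH5YYHY5 one by one yields YY YY YY YH5 HY5 YH5 YY HY5 YY YY YY YY YY YH5 HY5 YY YY YH5 YY HY5; concatenated:

YYYYYYYH5HY5YH5YYHY5YYYYYYYYYYYH5HY5YYYYYH5YYHY5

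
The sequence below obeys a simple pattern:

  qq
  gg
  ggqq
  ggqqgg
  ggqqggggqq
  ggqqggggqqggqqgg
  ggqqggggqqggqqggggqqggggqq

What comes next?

ggqqggggqqggqqggggqqggggqqggqqggggqqggqqgg

Each term (from the third on) is the previous term followed by the one before it: term 3 = gg·qq = ggqq.
The next term joins ggqqggggqqggqqggggqqggggqq and ggqqggggqqggqqgg.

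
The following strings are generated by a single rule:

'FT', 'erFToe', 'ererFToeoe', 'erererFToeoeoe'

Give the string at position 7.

ererererererFToeoeoeoeoeoe

Each term wraps the previous one in er on the left and oe on the right.
From erererFToeoeoe, 3 further steps: erererFToeoeoe → ererererFToeoeoeoe → erererererFToeoeoeoeoe → (answer).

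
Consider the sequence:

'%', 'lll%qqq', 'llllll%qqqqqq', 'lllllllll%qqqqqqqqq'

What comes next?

llllllllllll%qqqqqqqqqqqq

Each term wraps the previous one in lll on the left and qqq on the right.
So the next term is lll·lllllllll%qqqqqqqqq·qqq.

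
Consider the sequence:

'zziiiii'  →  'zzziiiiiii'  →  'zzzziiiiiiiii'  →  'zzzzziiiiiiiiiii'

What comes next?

zzzzzziiiiiiiiiiiii

The n-th term is n z's then 2n+1 i's, where the shown terms are n = 2, 3, 4, 5.
For the next term, n = 6, so the run lengths are 6, 13.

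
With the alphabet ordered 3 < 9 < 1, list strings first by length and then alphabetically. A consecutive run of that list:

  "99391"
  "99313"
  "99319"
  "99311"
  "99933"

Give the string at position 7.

Advancing 2 positions from 99933 through 99933 → 99939 reaches term 7.

99931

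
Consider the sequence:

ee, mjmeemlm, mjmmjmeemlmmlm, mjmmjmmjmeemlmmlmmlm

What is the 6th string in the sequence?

mjmmjmmjmmjmmjmeemlmmlmmlmmlmmlm

Each term wraps the previous one in mjm on the left and mlm on the right.
From mjmmjmmjmeemlmmlmmlm, 2 further steps: mjmmjmmjmeemlmmlmmlm → mjmmjmmjmmjmeemlmmlmmlmmlm → (answer).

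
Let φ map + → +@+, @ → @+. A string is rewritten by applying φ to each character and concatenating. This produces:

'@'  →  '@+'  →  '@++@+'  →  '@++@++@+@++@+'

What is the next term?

φ(@++@++@+@++@+) expands symbol-by-symbol to @+ +@+ +@+ @+ +@+ +@+ @+ +@+ @+ +@+ +@+ @+ +@+; joining the 13 pieces gives the next term.

@++@++@+@++@++@+@++@+@++@++@+@++@+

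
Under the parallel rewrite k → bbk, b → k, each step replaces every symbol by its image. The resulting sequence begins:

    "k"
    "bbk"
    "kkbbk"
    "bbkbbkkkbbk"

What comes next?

kkbbkkkbbkbbkbbkkkbbk

Rewriting each symbol of bbkbbkkkbbk: b→k, b→k, k→bbk, b→k, b→k, k→bbk, k→bbk, k→bbk, b→k, b→k, k→bbk, which concatenates to k k bbk k k bbk bbk bbk k k bbk.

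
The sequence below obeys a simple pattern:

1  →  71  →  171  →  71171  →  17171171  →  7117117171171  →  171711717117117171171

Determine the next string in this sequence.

This is a Fibonacci-style word recurrence s(k) = s(k−2)·s(k−1): e.g. 1·71 = 171.
So term 8 is 7117117171171·171711717117117171171.

7117117171171171711717117117171171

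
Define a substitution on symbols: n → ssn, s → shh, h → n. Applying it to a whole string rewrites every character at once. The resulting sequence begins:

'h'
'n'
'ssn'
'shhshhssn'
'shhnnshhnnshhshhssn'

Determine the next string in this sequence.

Applying the rule to each of the 19 symbols of shhnnshhnnshhshhssn gives the pieces shh n n ssn ssn shh n n ssn ssn shh n n shh n n shh shh ssn, which concatenate to the answer.

shhnnssnssnshhnnssnssnshhnnshhnnshhshhssn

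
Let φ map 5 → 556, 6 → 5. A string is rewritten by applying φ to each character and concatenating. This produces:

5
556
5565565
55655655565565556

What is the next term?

Replace each of the 17 characters of 55655655565565556 in place — 556 556 5 556 556 5 556 556 556 5 556 556 5 556 556 556 5 — and concatenate.

55655655565565556556556555655655565565565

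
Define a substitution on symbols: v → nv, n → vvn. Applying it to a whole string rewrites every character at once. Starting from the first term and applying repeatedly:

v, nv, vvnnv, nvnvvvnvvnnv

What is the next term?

vvnnvvvnnvnvnvvvnnvnvvvnvvnnv

Apply φ to nvnvvvnvvnnv symbol by symbol: n→vvn, v→nv, n→vvn, v→nv, v→nv, v→nv, n→vvn, v→nv, v→nv, n→vvn, n→vvn, v→nv; joined: vvn nv vvn nv nv nv vvn nv nv vvn vvn nv.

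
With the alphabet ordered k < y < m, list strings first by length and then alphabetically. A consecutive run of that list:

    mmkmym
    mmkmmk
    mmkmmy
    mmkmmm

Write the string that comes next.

Find the rightmost character of mmkmmm below m, bump it to the next letter, and reset everything to its right to k.

mmykkk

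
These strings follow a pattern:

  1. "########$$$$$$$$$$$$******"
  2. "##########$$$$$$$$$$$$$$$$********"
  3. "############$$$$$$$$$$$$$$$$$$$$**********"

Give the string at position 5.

################$$$$$$$$$$$$$$$$$$$$$$$$$$$$**************

Term n consists of 2n+2 #'s, followed by 4n $'s, followed by 2n *'s, where the shown terms are n = 3, 4, 5.
At n = 7 the blocks have lengths 16, 28, 14.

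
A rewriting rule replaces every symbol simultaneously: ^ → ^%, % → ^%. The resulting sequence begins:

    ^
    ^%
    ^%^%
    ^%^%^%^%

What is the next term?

Expanding ^%^%^%^%: ^→^%, %→^%, ^→^%, %→^%, ^→^%, %→^%, ^→^%, %→^%. Concatenated: ^% ^% ^% ^% ^% ^% ^% ^%.

^%^%^%^%^%^%^%^%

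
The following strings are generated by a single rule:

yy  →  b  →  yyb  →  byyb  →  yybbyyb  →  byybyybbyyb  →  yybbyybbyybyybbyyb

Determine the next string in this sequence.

byybyybbyybyybbyybbyybyybbyyb

This is a Fibonacci-style word recurrence s(k) = s(k−2)·s(k−1): e.g. yy·b = yyb.
So term 8 is byybyybbyyb·yybbyybbyybyybbyyb.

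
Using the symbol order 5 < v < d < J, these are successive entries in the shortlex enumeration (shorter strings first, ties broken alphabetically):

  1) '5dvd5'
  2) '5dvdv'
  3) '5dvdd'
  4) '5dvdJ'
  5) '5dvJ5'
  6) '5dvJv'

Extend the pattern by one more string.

5dvJd

The successor of 5dvJv increments the rightmost position that isn't already J and resets every position after it to 5.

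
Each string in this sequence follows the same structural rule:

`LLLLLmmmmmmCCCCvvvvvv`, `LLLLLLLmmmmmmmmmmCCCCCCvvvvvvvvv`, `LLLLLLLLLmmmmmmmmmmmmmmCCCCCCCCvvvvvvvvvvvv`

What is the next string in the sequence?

Reading off run lengths: L runs 5, 7, 9; m runs 6, 10, 14; C runs 4, 6, 8; v runs 6, 9, 12 — each is linear in n (n = 1, 2, …).
At n = 4 the blocks have lengths 11, 18, 10, 15.

LLLLLLLLLLLmmmmmmmmmmmmmmmmmmCCCCCCCCCCvvvvvvvvvvvvvvv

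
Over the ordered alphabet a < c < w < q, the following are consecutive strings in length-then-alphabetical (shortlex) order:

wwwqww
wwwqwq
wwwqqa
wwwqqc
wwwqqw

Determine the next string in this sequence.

Treat wwwqqw as a base-4 numeral over the given alphabet and add one, carrying through any trailing q's.

wwwqqq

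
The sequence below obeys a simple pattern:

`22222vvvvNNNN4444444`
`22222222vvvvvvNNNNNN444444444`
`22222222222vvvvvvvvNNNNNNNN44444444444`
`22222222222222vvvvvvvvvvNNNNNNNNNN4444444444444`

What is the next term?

22222222222222222vvvvvvvvvvvvNNNNNNNNNNNN444444444444444

Each string has the form 2^{3n-1} v^{2n} N^{2n} 4^{2n+3}, where the shown terms are n = 2, 3, 4, 5.
At n = 6 the blocks have lengths 17, 12, 12, 15.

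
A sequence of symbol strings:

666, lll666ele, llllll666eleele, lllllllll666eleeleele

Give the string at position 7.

Each term wraps the previous one in lll on the left and ele on the right.
From lllllllll666eleeleele, 3 further steps: lllllllll666eleeleele → llllllllllll666eleeleeleele → lllllllllllllll666eleeleeleeleele → (answer).

llllllllllllllllll666eleeleeleeleeleele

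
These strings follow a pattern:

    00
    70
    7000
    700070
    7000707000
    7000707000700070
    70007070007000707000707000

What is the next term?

Each term (from the third on) is the previous term followed by the one before it: term 3 = 70·00 = 7000.
The next term joins 70007070007000707000707000 and 7000707000700070.

700070700070007070007070007000707000700070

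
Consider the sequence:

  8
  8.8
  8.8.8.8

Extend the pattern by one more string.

Every step duplicates the string with '.' between the halves.
So the next term is two copies of 8.8.8.8 with '.' between the halves.

8.8.8.8.8.8.8.8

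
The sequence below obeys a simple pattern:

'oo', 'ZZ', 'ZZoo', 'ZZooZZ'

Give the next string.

From term 3 onward, concatenate the last term with the second-to-last: ZZ·oo = ZZoo, ZZoo·ZZ = ZZooZZ, …
The next term joins ZZooZZ and ZZoo.

ZZooZZZZoo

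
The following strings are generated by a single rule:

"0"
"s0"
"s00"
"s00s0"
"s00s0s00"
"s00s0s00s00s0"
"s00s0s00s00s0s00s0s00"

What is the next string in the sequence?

s00s0s00s00s0s00s0s00s00s0s00s00s0

This is a Fibonacci-style word recurrence s(k) = s(k−1)·s(k−2): e.g. s0·0 = s00.
So term 8 is s00s0s00s00s0s00s0s00·s00s0s00s00s0.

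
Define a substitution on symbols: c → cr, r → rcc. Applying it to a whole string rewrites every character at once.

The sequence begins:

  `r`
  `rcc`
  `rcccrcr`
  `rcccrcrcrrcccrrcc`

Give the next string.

Rewriting the 17 symbols of rcccrcrcrrcccrrcc one by one yields rcc cr cr cr rcc cr rcc cr rcc rcc cr cr cr rcc rcc cr cr; concatenated:

rcccrcrcrrcccrrcccrrccrcccrcrcrrccrcccrcr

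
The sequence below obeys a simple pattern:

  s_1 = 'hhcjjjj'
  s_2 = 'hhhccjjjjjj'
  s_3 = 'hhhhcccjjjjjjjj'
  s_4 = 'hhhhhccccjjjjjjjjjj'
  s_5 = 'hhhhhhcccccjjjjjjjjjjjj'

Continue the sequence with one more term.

The n-th term is n h's then n-1 c's then 2n j's, where the shown terms are n = 2, 3, 4, 5, 6.
At n = 7 the blocks have lengths 7, 6, 14.

hhhhhhhccccccjjjjjjjjjjjjjj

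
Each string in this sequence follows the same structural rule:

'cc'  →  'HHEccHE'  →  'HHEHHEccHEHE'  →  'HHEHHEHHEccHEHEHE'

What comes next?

Each term wraps the previous one in HHE on the left and HE on the right.
So the next term is HHE·HHEHHEHHEccHEHEHE·HE.

HHEHHEHHEHHEccHEHEHEHE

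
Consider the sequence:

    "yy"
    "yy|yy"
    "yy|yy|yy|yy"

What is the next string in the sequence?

yy|yy|yy|yy|yy|yy|yy|yy

s(k+1) = s(k)·|·s(k) — each term doubles the last with '|' between the halves.
So the next term is two copies of yy|yy|yy|yy with '|' between the halves.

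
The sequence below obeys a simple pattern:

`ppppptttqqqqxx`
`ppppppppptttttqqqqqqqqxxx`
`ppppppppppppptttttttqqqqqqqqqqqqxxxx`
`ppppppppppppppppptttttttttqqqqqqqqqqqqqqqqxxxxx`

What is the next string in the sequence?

ppppppppppppppppppppptttttttttttqqqqqqqqqqqqqqqqqqqqxxxxxx

The n-th term is 4n+1 p's then 2n+1 t's then 4n q's then n+1 x's (n = 1, 2, …).
Setting n = 5 gives 21, 11, 20, 6 characters in each block.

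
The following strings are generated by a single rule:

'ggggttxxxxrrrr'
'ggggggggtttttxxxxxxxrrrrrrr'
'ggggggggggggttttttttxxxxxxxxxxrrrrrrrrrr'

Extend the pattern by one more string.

ggggggggggggggggtttttttttttxxxxxxxxxxxxxrrrrrrrrrrrrr

The n-th term is 4n g's then 3n-1 t's then 3n+1 x's then 3n+1 r's (n = 1, 2, …).
Setting n = 4 gives 16, 11, 13, 13 characters in each block.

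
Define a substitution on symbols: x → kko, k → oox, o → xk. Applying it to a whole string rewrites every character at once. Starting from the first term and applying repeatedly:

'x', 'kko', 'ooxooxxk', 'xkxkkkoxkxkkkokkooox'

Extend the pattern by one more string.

Replace each of the 20 characters of xkxkkkoxkxkkkokkooox in place — kko oox kko oox oox oox xk kko oox kko oox oox oox xk oox oox xk xk xk kko — and concatenate.

kkoooxkkoooxooxooxxkkkoooxkkoooxooxooxxkooxooxxkxkxkkko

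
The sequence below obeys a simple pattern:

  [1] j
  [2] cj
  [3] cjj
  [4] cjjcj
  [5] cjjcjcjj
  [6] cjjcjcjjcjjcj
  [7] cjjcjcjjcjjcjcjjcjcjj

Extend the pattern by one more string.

cjjcjcjjcjjcjcjjcjcjjcjjcjcjjcjjcj

This is a Fibonacci-style word recurrence s(k) = s(k−1)·s(k−2): e.g. cj·j = cjj.
So term 8 is cjjcjcjjcjjcjcjjcjcjj·cjjcjcjjcjjcj.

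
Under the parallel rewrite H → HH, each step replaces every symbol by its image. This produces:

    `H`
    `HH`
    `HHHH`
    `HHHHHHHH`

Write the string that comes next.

Apply φ to HHHHHHHH symbol by symbol: H→HH, H→HH, H→HH, H→HH, H→HH, H→HH, H→HH, H→HH; joined: HH HH HH HH HH HH HH HH.

HHHHHHHHHHHHHHHH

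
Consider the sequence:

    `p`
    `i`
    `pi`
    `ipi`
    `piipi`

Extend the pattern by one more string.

From term 3 onward, concatenate the second-to-last term with the last: p·i = pi, i·pi = ipi, …
The next term joins ipi and piipi.

ipipiipi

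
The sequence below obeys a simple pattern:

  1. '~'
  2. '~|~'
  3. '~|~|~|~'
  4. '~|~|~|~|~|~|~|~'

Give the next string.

Every step duplicates the string with '|' between the halves.
One more doubling of ~|~|~|~|~|~|~|~ gives the answer.

~|~|~|~|~|~|~|~|~|~|~|~|~|~|~|~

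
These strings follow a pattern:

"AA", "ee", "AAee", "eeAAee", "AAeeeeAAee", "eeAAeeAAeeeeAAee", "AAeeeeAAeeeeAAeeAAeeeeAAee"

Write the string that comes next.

eeAAeeAAeeeeAAeeAAeeeeAAeeeeAAeeAAeeeeAAee

From term 3 onward, concatenate the second-to-last term with the last: AA·ee = AAee, ee·AAee = eeAAee, …
Continuing: eeAAeeAAeeeeAAee · AAeeeeAAeeeeAAeeAAeeeeAAee gives term 8.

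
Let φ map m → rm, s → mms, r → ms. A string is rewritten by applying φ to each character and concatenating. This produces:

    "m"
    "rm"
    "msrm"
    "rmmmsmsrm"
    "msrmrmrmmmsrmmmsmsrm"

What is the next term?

rmmmsmsrmmsrmmsrmrmrmmmsmsrmrmrmmmsrmmmsmsrm

φ(msrmrmrmmmsrmmmsmsrm) expands symbol-by-symbol to rm mms ms rm ms rm ms rm rm rm mms ms rm rm rm mms rm mms ms rm; joining the 20 pieces gives the next term.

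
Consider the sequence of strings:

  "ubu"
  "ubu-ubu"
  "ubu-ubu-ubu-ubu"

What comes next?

Every step duplicates the string with '-' between the halves.
One more doubling of ubu-ubu-ubu-ubu gives the answer.

ubu-ubu-ubu-ubu-ubu-ubu-ubu-ubu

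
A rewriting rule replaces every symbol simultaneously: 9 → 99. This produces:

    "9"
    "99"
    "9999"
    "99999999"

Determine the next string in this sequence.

9999999999999999

Apply φ to 99999999 symbol by symbol: 9→99, 9→99, 9→99, 9→99, 9→99, 9→99, 9→99, 9→99; joined: 99 99 99 99 99 99 99 99.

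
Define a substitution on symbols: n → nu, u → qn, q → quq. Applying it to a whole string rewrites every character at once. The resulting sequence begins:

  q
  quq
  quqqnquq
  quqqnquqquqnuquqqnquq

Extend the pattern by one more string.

quqqnquqquqnuquqqnquqquqqnquqnuqnquqqnquqquqnuquqqnquq

φ(quqqnquqquqnuquqqnquq) expands symbol-by-symbol to quq qn quq quq nu quq qn quq quq qn quq nu qn quq qn quq quq nu quq qn quq; joining the 21 pieces gives the next term.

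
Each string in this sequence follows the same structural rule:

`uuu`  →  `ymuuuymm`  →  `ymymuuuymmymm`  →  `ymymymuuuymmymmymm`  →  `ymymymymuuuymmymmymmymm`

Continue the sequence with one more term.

ymymymymymuuuymmymmymmymmymm

Each term wraps the previous one in ym on the left and ymm on the right.
So the next term is ym·ymymymymuuuymmymmymmymm·ymm.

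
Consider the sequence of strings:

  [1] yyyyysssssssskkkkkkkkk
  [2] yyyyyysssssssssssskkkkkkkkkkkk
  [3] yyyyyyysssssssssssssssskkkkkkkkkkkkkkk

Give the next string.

Each string has the form y^{n+3} s^{4n} k^{3n+3}, where the shown terms are n = 2, 3, 4.
At n = 5 the blocks have lengths 8, 20, 18.

yyyyyyyysssssssssssssssssssskkkkkkkkkkkkkkkkkk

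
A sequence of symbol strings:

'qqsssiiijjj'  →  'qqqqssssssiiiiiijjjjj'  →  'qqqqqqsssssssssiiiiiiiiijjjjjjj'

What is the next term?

qqqqqqqqssssssssssssiiiiiiiiiiiijjjjjjjjj

Term n consists of 2n q's, followed by 3n s's, followed by 3n i's, followed by 2n+1 j's (n = 1, 2, …).
At n = 4 the blocks have lengths 8, 12, 12, 9.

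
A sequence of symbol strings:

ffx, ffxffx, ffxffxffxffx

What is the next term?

Every step duplicates the string.
One more doubling of ffxffxffxffx gives the answer.

ffxffxffxffxffxffxffxffx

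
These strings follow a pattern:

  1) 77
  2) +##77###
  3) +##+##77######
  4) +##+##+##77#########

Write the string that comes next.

Every step adds +## to the front and ### to the end of the previous string.
One more step from +##+##+##77######### gives the answer.

+##+##+##+##77############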